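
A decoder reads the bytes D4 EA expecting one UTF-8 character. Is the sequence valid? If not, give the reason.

invalid (non-continuation byte where continuation expected)

Leading byte 0xD4 = 11010100 → 2-byte form.
Byte 2 is 0xEA = 11101010, which is not 10xxxxxx — expected a continuation byte.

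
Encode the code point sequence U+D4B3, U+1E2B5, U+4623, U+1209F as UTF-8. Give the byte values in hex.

ED 92 B3 F0 9E 8A B5 E4 98 A3 F0 92 82 9F

U+D4B3: 3-byte form → ED 92 B3.
U+1E2B5: 4-byte form → F0 9E 8A B5.
U+4623: 3-byte form → E4 98 A3.
U+1209F: 4-byte form → F0 92 82 9F.
Concatenated (14 bytes): ED 92 B3 F0 9E 8A B5 E4 98 A3 F0 92 82 9F.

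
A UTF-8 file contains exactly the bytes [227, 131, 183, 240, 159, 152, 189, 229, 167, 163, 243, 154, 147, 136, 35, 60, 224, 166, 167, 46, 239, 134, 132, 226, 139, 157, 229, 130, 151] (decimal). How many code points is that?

Byte at offset 0: 0xE3 = 11100011 → 3-byte char (#1). Advance 3.
Byte at offset 3: 0xF0 = 11110000 → 4-byte char (#2). Advance 4.
Byte at offset 7: 0xE5 = 11100101 → 3-byte char (#3). Advance 3.
Byte at offset 10: 0xF3 = 11110011 → 4-byte char (#4). Advance 4.
Byte at offset 14: 0x23 = 00100011 → 1-byte char (#5). Advance 1.
Byte at offset 15: 0x3C = 00111100 → 1-byte char (#6). Advance 1.
Byte at offset 16: 0xE0 = 11100000 → 3-byte char (#7). Advance 3.
Byte at offset 19: 0x2E = 00101110 → 1-byte char (#8). Advance 1.
Byte at offset 20: 0xEF = 11101111 → 3-byte char (#9). Advance 3.
Byte at offset 23: 0xE2 = 11100010 → 3-byte char (#10). Advance 3.
Byte at offset 26: 0xE5 = 11100101 → 3-byte char (#11). Advance 3.
Reached end at offset 29 after 11 code points.

11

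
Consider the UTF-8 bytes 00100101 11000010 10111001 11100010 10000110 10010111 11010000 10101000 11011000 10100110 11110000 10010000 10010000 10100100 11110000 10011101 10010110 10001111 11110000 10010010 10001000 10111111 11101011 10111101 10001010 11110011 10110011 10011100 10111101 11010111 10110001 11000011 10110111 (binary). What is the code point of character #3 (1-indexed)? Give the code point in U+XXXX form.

U+2197

Offset 0: leading byte 0x25 = 00100101 → 1-byte char #1 = 25.
Offset 1: leading byte 0xC2 = 11000010 → 2-byte char #2 = C2 B9.
Offset 3: leading byte 0xE2 = 11100010 → 3-byte char #3 = E2 86 97.
Leading byte 0xE2 = 11100010 matches 1110xxxx → 3-byte sequence.
Byte 1: 0xE2 = 11100010, payload 0010 (4 bits).
Byte 2: 0x86 = 10000110 (10xxxxxx ✓), payload 000110.
Byte 3: 0x97 = 10010111 (10xxxxxx ✓), payload 010111.
Concatenate: 0010000110010111 = 0x2197 (16 bits → U+2197).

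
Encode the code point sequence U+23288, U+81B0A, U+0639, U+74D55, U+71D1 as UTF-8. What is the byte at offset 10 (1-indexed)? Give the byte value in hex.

1-indexed offset 10 is 0-indexed offset 9.
U+23288 → 4-byte form F0 A3 8A 88 at offsets 0–3.
U+81B0A → 4-byte form F2 81 AC 8A at offsets 4–7.
U+0639 → 2-byte form D8 B9 at offsets 8–9.
Offset 9 falls in char 3's range; it's byte 2 of D8 B9 = 0xB9.

0xB9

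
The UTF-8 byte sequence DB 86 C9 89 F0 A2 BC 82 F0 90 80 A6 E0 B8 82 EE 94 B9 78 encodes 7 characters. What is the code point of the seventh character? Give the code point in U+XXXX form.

U+0078

Offset 0: leading byte 0xDB = 11011011 → 2-byte char #1 = DB 86.
Offset 2: leading byte 0xC9 = 11001001 → 2-byte char #2 = C9 89.
Offset 4: leading byte 0xF0 = 11110000 → 4-byte char #3 = F0 A2 BC 82.
Offset 8: leading byte 0xF0 = 11110000 → 4-byte char #4 = F0 90 80 A6.
Offset 12: leading byte 0xE0 = 11100000 → 3-byte char #5 = E0 B8 82.
Offset 15: leading byte 0xEE = 11101110 → 3-byte char #6 = EE 94 B9.
Offset 18: leading byte 0x78 = 01111000 → 1-byte char #7 = 78.
Leading byte 0x78 = 01111000 matches 0xxxxxxx → 1-byte sequence.
Byte 1: 0x78 = 01111000, payload 1111000 (7 bits).
Concatenate: 1111000 = 0x78 (7 bits → U+0078).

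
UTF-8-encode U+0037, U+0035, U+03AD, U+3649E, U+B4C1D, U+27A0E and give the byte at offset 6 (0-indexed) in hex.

U+0037 → 1-byte form 37 at offsets 0–0.
U+0035 → 1-byte form 35 at offsets 1–1.
U+03AD → 2-byte form CE AD at offsets 2–3.
U+3649E → 4-byte form F0 B6 92 9E at offsets 4–7.
Offset 6 falls in char 4's range; it's byte 3 of F0 B6 92 9E = 0x92.

0x92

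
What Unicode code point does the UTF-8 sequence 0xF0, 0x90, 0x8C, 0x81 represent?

Leading byte 0xF0 = 11110000 matches 11110xxx → 4-byte sequence.
Byte 1: 0xF0 = 11110000, payload 000 (3 bits).
Byte 2: 0x90 = 10010000 (10xxxxxx ✓), payload 010000.
Byte 3: 0x8C = 10001100 (10xxxxxx ✓), payload 001100.
Byte 4: 0x81 = 10000001 (10xxxxxx ✓), payload 000001.
Concatenate: 000010000001100000001 = 0x10301 (21 bits → U+10301).

U+10301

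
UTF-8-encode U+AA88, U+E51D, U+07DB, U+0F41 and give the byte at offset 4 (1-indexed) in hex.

0xEE

1-indexed offset 4 is 0-indexed offset 3.
U+AA88 → 3-byte form EA AA 88 at offsets 0–2.
U+E51D → 3-byte form EE 94 9D at offsets 3–5.
Offset 3 falls in char 2's range; it's byte 1 of EE 94 9D = 0xEE.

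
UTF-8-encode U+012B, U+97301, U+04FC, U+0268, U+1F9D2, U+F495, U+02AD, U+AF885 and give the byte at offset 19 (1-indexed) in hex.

0xAD

1-indexed offset 19 is 0-indexed offset 18.
U+012B → 2-byte form C4 AB at offsets 0–1.
U+97301 → 4-byte form F2 97 8C 81 at offsets 2–5.
U+04FC → 2-byte form D3 BC at offsets 6–7.
U+0268 → 2-byte form C9 A8 at offsets 8–9.
U+1F9D2 → 4-byte form F0 9F A7 92 at offsets 10–13.
U+F495 → 3-byte form EF 92 95 at offsets 14–16.
U+02AD → 2-byte form CA AD at offsets 17–18.
Offset 18 falls in char 7's range; it's byte 2 of CA AD = 0xAD.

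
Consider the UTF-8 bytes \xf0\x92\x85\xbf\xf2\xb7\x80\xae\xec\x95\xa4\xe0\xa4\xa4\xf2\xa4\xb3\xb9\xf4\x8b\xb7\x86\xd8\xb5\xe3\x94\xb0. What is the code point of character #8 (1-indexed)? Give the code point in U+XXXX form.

U+3530

Offset 0: leading byte 0xF0 = 11110000 → 4-byte char #1 = F0 92 85 BF.
Offset 4: leading byte 0xF2 = 11110010 → 4-byte char #2 = F2 B7 80 AE.
Offset 8: leading byte 0xEC = 11101100 → 3-byte char #3 = EC 95 A4.
Offset 11: leading byte 0xE0 = 11100000 → 3-byte char #4 = E0 A4 A4.
Offset 14: leading byte 0xF2 = 11110010 → 4-byte char #5 = F2 A4 B3 B9.
Offset 18: leading byte 0xF4 = 11110100 → 4-byte char #6 = F4 8B B7 86.
Offset 22: leading byte 0xD8 = 11011000 → 2-byte char #7 = D8 B5.
Offset 24: leading byte 0xE3 = 11100011 → 3-byte char #8 = E3 94 B0.
Leading byte 0xE3 = 11100011 matches 1110xxxx → 3-byte sequence.
Byte 1: 0xE3 = 11100011, payload 0011 (4 bits).
Byte 2: 0x94 = 10010100 (10xxxxxx ✓), payload 010100.
Byte 3: 0xB0 = 10110000 (10xxxxxx ✓), payload 110000.
Concatenate: 0011010100110000 = 0x3530 (16 bits → U+3530).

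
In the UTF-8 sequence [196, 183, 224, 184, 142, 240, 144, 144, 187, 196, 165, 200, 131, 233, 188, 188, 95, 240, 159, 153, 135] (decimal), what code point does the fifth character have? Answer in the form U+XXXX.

Offset 0: leading byte 0xC4 = 11000100 → 2-byte char #1 = C4 B7.
Offset 2: leading byte 0xE0 = 11100000 → 3-byte char #2 = E0 B8 8E.
Offset 5: leading byte 0xF0 = 11110000 → 4-byte char #3 = F0 90 90 BB.
Offset 9: leading byte 0xC4 = 11000100 → 2-byte char #4 = C4 A5.
Offset 11: leading byte 0xC8 = 11001000 → 2-byte char #5 = C8 83.
Leading byte 0xC8 = 11001000 matches 110xxxxx → 2-byte sequence.
Byte 1: 0xC8 = 11001000, payload 01000 (5 bits).
Byte 2: 0x83 = 10000011 (10xxxxxx ✓), payload 000011.
Concatenate: 01000000011 = 0x203 (11 bits → U+0203).

U+0203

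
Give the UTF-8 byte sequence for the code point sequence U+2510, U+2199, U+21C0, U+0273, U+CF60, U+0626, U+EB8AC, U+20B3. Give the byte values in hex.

U+2510: 3-byte form → E2 94 90.
U+2199: 3-byte form → E2 86 99.
U+21C0: 3-byte form → E2 87 80.
U+0273: 2-byte form → C9 B3.
U+CF60: 3-byte form → EC BD A0.
U+0626: 2-byte form → D8 A6.
U+EB8AC: 4-byte form → F3 AB A2 AC.
U+20B3: 3-byte form → E2 82 B3.
Concatenated (23 bytes): E2 94 90 E2 86 99 E2 87 80 C9 B3 EC BD A0 D8 A6 F3 AB A2 AC E2 82 B3.

E2 94 90 E2 86 99 E2 87 80 C9 B3 EC BD A0 D8 A6 F3 AB A2 AC E2 82 B3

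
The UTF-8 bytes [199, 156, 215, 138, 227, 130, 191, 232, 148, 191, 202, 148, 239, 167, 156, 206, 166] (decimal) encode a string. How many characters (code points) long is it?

7

Byte at offset 0: 0xC7 = 11000111 → 2-byte char (#1). Advance 2.
Byte at offset 2: 0xD7 = 11010111 → 2-byte char (#2). Advance 2.
Byte at offset 4: 0xE3 = 11100011 → 3-byte char (#3). Advance 3.
Byte at offset 7: 0xE8 = 11101000 → 3-byte char (#4). Advance 3.
Byte at offset 10: 0xCA = 11001010 → 2-byte char (#5). Advance 2.
Byte at offset 12: 0xEF = 11101111 → 3-byte char (#6). Advance 3.
Byte at offset 15: 0xCE = 11001110 → 2-byte char (#7). Advance 2.
Reached end at offset 17 after 7 code points.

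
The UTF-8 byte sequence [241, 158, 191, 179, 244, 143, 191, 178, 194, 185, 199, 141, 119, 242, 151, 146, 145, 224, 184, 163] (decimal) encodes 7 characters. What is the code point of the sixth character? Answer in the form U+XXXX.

Offset 0: leading byte 0xF1 = 11110001 → 4-byte char #1 = F1 9E BF B3.
Offset 4: leading byte 0xF4 = 11110100 → 4-byte char #2 = F4 8F BF B2.
Offset 8: leading byte 0xC2 = 11000010 → 2-byte char #3 = C2 B9.
Offset 10: leading byte 0xC7 = 11000111 → 2-byte char #4 = C7 8D.
Offset 12: leading byte 0x77 = 01110111 → 1-byte char #5 = 77.
Offset 13: leading byte 0xF2 = 11110010 → 4-byte char #6 = F2 97 92 91.
Leading byte 0xF2 = 11110010 matches 11110xxx → 4-byte sequence.
Byte 1: 0xF2 = 11110010, payload 010 (3 bits).
Byte 2: 0x97 = 10010111 (10xxxxxx ✓), payload 010111.
Byte 3: 0x92 = 10010010 (10xxxxxx ✓), payload 010010.
Byte 4: 0x91 = 10010001 (10xxxxxx ✓), payload 010001.
Concatenate: 010010111010010010001 = 0x97491 (21 bits → U+97491).

U+97491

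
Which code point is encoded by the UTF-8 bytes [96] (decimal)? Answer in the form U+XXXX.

U+0060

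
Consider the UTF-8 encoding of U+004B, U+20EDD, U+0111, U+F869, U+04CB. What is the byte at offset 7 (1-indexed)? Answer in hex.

1-indexed offset 7 is 0-indexed offset 6.
U+004B → 1-byte form 4B at offsets 0–0.
U+20EDD → 4-byte form F0 A0 BB 9D at offsets 1–4.
U+0111 → 2-byte form C4 91 at offsets 5–6.
Offset 6 falls in char 3's range; it's byte 2 of C4 91 = 0x91.

0x91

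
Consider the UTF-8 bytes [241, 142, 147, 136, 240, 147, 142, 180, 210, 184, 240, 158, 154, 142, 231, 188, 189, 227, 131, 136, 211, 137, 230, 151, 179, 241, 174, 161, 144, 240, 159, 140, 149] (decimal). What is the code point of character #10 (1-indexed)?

U+1F315

Offset 0: leading byte 0xF1 = 11110001 → 4-byte char #1 = F1 8E 93 88.
Offset 4: leading byte 0xF0 = 11110000 → 4-byte char #2 = F0 93 8E B4.
Offset 8: leading byte 0xD2 = 11010010 → 2-byte char #3 = D2 B8.
Offset 10: leading byte 0xF0 = 11110000 → 4-byte char #4 = F0 9E 9A 8E.
Offset 14: leading byte 0xE7 = 11100111 → 3-byte char #5 = E7 BC BD.
Offset 17: leading byte 0xE3 = 11100011 → 3-byte char #6 = E3 83 88.
Offset 20: leading byte 0xD3 = 11010011 → 2-byte char #7 = D3 89.
Offset 22: leading byte 0xE6 = 11100110 → 3-byte char #8 = E6 97 B3.
Offset 25: leading byte 0xF1 = 11110001 → 4-byte char #9 = F1 AE A1 90.
Offset 29: leading byte 0xF0 = 11110000 → 4-byte char #10 = F0 9F 8C 95.
Leading byte 0xF0 = 11110000 matches 11110xxx → 4-byte sequence.
Byte 1: 0xF0 = 11110000, payload 000 (3 bits).
Byte 2: 0x9F = 10011111 (10xxxxxx ✓), payload 011111.
Byte 3: 0x8C = 10001100 (10xxxxxx ✓), payload 001100.
Byte 4: 0x95 = 10010101 (10xxxxxx ✓), payload 010101.
Concatenate: 000011111001100010101 = 0x1F315 (21 bits → U+1F315).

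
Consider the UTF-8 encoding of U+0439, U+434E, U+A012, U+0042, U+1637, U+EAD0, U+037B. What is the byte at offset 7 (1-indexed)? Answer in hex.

0x80

1-indexed offset 7 is 0-indexed offset 6.
U+0439 → 2-byte form D0 B9 at offsets 0–1.
U+434E → 3-byte form E4 8D 8E at offsets 2–4.
U+A012 → 3-byte form EA 80 92 at offsets 5–7.
Offset 6 falls in char 3's range; it's byte 2 of EA 80 92 = 0x80.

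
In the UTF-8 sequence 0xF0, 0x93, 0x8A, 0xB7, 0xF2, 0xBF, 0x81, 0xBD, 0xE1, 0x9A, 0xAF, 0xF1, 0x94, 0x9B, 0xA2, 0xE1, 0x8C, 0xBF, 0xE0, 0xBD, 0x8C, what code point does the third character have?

Offset 0: leading byte 0xF0 = 11110000 → 4-byte char #1 = F0 93 8A B7.
Offset 4: leading byte 0xF2 = 11110010 → 4-byte char #2 = F2 BF 81 BD.
Offset 8: leading byte 0xE1 = 11100001 → 3-byte char #3 = E1 9A AF.
Leading byte 0xE1 = 11100001 matches 1110xxxx → 3-byte sequence.
Byte 1: 0xE1 = 11100001, payload 0001 (4 bits).
Byte 2: 0x9A = 10011010 (10xxxxxx ✓), payload 011010.
Byte 3: 0xAF = 10101111 (10xxxxxx ✓), payload 101111.
Concatenate: 0001011010101111 = 0x16AF (16 bits → U+16AF).

U+16AF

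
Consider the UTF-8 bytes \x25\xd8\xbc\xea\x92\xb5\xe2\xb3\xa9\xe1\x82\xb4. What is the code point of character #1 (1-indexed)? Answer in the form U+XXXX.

Offset 0: leading byte 0x25 = 00100101 → 1-byte char #1 = 25.
Leading byte 0x25 = 00100101 matches 0xxxxxxx → 1-byte sequence.
Byte 1: 0x25 = 00100101, payload 0100101 (7 bits).
Concatenate: 0100101 = 0x25 (7 bits → U+0025).

U+0025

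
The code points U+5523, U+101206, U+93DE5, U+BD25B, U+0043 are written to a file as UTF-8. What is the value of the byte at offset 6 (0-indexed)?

0x86

U+5523 → 3-byte form E5 94 A3 at offsets 0–2.
U+101206 → 4-byte form F4 81 88 86 at offsets 3–6.
Offset 6 falls in char 2's range; it's byte 4 of F4 81 88 86 = 0x86.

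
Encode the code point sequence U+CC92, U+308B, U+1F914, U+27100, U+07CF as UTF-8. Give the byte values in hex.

EC B2 92 E3 82 8B F0 9F A4 94 F0 A7 84 80 DF 8F

U+CC92: 3-byte form → EC B2 92.
U+308B: 3-byte form → E3 82 8B.
U+1F914: 4-byte form → F0 9F A4 94.
U+27100: 4-byte form → F0 A7 84 80.
U+07CF: 2-byte form → DF 8F.
Concatenated (16 bytes): EC B2 92 E3 82 8B F0 9F A4 94 F0 A7 84 80 DF 8F.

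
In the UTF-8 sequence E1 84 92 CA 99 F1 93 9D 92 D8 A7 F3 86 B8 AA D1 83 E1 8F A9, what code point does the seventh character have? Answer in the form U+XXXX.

U+13E9

Offset 0: leading byte 0xE1 = 11100001 → 3-byte char #1 = E1 84 92.
Offset 3: leading byte 0xCA = 11001010 → 2-byte char #2 = CA 99.
Offset 5: leading byte 0xF1 = 11110001 → 4-byte char #3 = F1 93 9D 92.
Offset 9: leading byte 0xD8 = 11011000 → 2-byte char #4 = D8 A7.
Offset 11: leading byte 0xF3 = 11110011 → 4-byte char #5 = F3 86 B8 AA.
Offset 15: leading byte 0xD1 = 11010001 → 2-byte char #6 = D1 83.
Offset 17: leading byte 0xE1 = 11100001 → 3-byte char #7 = E1 8F A9.
Leading byte 0xE1 = 11100001 matches 1110xxxx → 3-byte sequence.
Byte 1: 0xE1 = 11100001, payload 0001 (4 bits).
Byte 2: 0x8F = 10001111 (10xxxxxx ✓), payload 001111.
Byte 3: 0xA9 = 10101001 (10xxxxxx ✓), payload 101001.
Concatenate: 0001001111101001 = 0x13E9 (16 bits → U+13E9).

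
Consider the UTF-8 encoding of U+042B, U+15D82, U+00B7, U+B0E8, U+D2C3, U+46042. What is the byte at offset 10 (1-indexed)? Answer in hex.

0x83

1-indexed offset 10 is 0-indexed offset 9.
U+042B → 2-byte form D0 AB at offsets 0–1.
U+15D82 → 4-byte form F0 95 B6 82 at offsets 2–5.
U+00B7 → 2-byte form C2 B7 at offsets 6–7.
U+B0E8 → 3-byte form EB 83 A8 at offsets 8–10.
Offset 9 falls in char 4's range; it's byte 2 of EB 83 A8 = 0x83.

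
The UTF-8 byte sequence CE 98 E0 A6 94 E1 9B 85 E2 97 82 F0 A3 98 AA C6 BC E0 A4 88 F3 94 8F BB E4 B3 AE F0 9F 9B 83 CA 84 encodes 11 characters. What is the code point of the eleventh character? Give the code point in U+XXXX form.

U+0284

Offset 0: leading byte 0xCE = 11001110 → 2-byte char #1 = CE 98.
Offset 2: leading byte 0xE0 = 11100000 → 3-byte char #2 = E0 A6 94.
Offset 5: leading byte 0xE1 = 11100001 → 3-byte char #3 = E1 9B 85.
Offset 8: leading byte 0xE2 = 11100010 → 3-byte char #4 = E2 97 82.
Offset 11: leading byte 0xF0 = 11110000 → 4-byte char #5 = F0 A3 98 AA.
Offset 15: leading byte 0xC6 = 11000110 → 2-byte char #6 = C6 BC.
Offset 17: leading byte 0xE0 = 11100000 → 3-byte char #7 = E0 A4 88.
Offset 20: leading byte 0xF3 = 11110011 → 4-byte char #8 = F3 94 8F BB.
Offset 24: leading byte 0xE4 = 11100100 → 3-byte char #9 = E4 B3 AE.
Offset 27: leading byte 0xF0 = 11110000 → 4-byte char #10 = F0 9F 9B 83.
Offset 31: leading byte 0xCA = 11001010 → 2-byte char #11 = CA 84.
Leading byte 0xCA = 11001010 matches 110xxxxx → 2-byte sequence.
Byte 1: 0xCA = 11001010, payload 01010 (5 bits).
Byte 2: 0x84 = 10000100 (10xxxxxx ✓), payload 000100.
Concatenate: 01010000100 = 0x284 (11 bits → U+0284).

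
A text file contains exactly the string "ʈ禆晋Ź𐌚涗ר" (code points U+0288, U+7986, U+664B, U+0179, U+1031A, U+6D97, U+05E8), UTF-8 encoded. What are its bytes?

CA 88 E7 A6 86 E6 99 8B C5 B9 F0 90 8C 9A E6 B6 97 D7 A8

U+0288: 2-byte form → CA 88.
U+7986: 3-byte form → E7 A6 86.
U+664B: 3-byte form → E6 99 8B.
U+0179: 2-byte form → C5 B9.
U+1031A: 4-byte form → F0 90 8C 9A.
U+6D97: 3-byte form → E6 B6 97.
U+05E8: 2-byte form → D7 A8.
Concatenated (19 bytes): CA 88 E7 A6 86 E6 99 8B C5 B9 F0 90 8C 9A E6 B6 97 D7 A8.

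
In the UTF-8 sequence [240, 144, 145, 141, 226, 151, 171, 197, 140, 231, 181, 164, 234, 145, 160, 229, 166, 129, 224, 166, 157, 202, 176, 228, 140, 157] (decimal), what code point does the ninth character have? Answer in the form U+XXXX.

Offset 0: leading byte 0xF0 = 11110000 → 4-byte char #1 = F0 90 91 8D.
Offset 4: leading byte 0xE2 = 11100010 → 3-byte char #2 = E2 97 AB.
Offset 7: leading byte 0xC5 = 11000101 → 2-byte char #3 = C5 8C.
Offset 9: leading byte 0xE7 = 11100111 → 3-byte char #4 = E7 B5 A4.
Offset 12: leading byte 0xEA = 11101010 → 3-byte char #5 = EA 91 A0.
Offset 15: leading byte 0xE5 = 11100101 → 3-byte char #6 = E5 A6 81.
Offset 18: leading byte 0xE0 = 11100000 → 3-byte char #7 = E0 A6 9D.
Offset 21: leading byte 0xCA = 11001010 → 2-byte char #8 = CA B0.
Offset 23: leading byte 0xE4 = 11100100 → 3-byte char #9 = E4 8C 9D.
Leading byte 0xE4 = 11100100 matches 1110xxxx → 3-byte sequence.
Byte 1: 0xE4 = 11100100, payload 0100 (4 bits).
Byte 2: 0x8C = 10001100 (10xxxxxx ✓), payload 001100.
Byte 3: 0x9D = 10011101 (10xxxxxx ✓), payload 011101.
Concatenate: 0100001100011101 = 0x431D (16 bits → U+431D).

U+431D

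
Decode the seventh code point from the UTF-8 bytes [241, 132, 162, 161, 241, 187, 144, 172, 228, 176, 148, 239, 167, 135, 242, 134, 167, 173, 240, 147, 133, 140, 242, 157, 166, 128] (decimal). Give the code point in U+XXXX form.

U+9D980

Offset 0: leading byte 0xF1 = 11110001 → 4-byte char #1 = F1 84 A2 A1.
Offset 4: leading byte 0xF1 = 11110001 → 4-byte char #2 = F1 BB 90 AC.
Offset 8: leading byte 0xE4 = 11100100 → 3-byte char #3 = E4 B0 94.
Offset 11: leading byte 0xEF = 11101111 → 3-byte char #4 = EF A7 87.
Offset 14: leading byte 0xF2 = 11110010 → 4-byte char #5 = F2 86 A7 AD.
Offset 18: leading byte 0xF0 = 11110000 → 4-byte char #6 = F0 93 85 8C.
Offset 22: leading byte 0xF2 = 11110010 → 4-byte char #7 = F2 9D A6 80.
Leading byte 0xF2 = 11110010 matches 11110xxx → 4-byte sequence.
Byte 1: 0xF2 = 11110010, payload 010 (3 bits).
Byte 2: 0x9D = 10011101 (10xxxxxx ✓), payload 011101.
Byte 3: 0xA6 = 10100110 (10xxxxxx ✓), payload 100110.
Byte 4: 0x80 = 10000000 (10xxxxxx ✓), payload 000000.
Concatenate: 010011101100110000000 = 0x9D980 (21 bits → U+9D980).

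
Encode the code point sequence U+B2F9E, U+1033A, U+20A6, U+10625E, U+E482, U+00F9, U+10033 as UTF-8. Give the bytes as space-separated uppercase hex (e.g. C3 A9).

F2 B2 BE 9E F0 90 8C BA E2 82 A6 F4 86 89 9E EE 92 82 C3 B9 F0 90 80 B3

U+B2F9E: 4-byte form → F2 B2 BE 9E.
U+1033A: 4-byte form → F0 90 8C BA.
U+20A6: 3-byte form → E2 82 A6.
U+10625E: 4-byte form → F4 86 89 9E.
U+E482: 3-byte form → EE 92 82.
U+00F9: 2-byte form → C3 B9.
U+10033: 4-byte form → F0 90 80 B3.
Concatenated (24 bytes): F2 B2 BE 9E F0 90 8C BA E2 82 A6 F4 86 89 9E EE 92 82 C3 B9 F0 90 80 B3.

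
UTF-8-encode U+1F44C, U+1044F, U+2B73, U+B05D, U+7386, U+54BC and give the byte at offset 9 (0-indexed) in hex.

U+1F44C → 4-byte form F0 9F 91 8C at offsets 0–3.
U+1044F → 4-byte form F0 90 91 8F at offsets 4–7.
U+2B73 → 3-byte form E2 AD B3 at offsets 8–10.
Offset 9 falls in char 3's range; it's byte 2 of E2 AD B3 = 0xAD.

0xAD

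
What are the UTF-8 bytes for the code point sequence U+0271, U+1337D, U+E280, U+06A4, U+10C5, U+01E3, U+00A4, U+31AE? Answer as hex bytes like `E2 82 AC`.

C9 B1 F0 93 8D BD EE 8A 80 DA A4 E1 83 85 C7 A3 C2 A4 E3 86 AE

U+0271: 2-byte form → C9 B1.
U+1337D: 4-byte form → F0 93 8D BD.
U+E280: 3-byte form → EE 8A 80.
U+06A4: 2-byte form → DA A4.
U+10C5: 3-byte form → E1 83 85.
U+01E3: 2-byte form → C7 A3.
U+00A4: 2-byte form → C2 A4.
U+31AE: 3-byte form → E3 86 AE.
Concatenated (21 bytes): C9 B1 F0 93 8D BD EE 8A 80 DA A4 E1 83 85 C7 A3 C2 A4 E3 86 AE.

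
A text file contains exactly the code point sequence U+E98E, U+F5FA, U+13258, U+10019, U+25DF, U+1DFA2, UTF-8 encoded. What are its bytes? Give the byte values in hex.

U+E98E: 3-byte form → EE A6 8E.
U+F5FA: 3-byte form → EF 97 BA.
U+13258: 4-byte form → F0 93 89 98.
U+10019: 4-byte form → F0 90 80 99.
U+25DF: 3-byte form → E2 97 9F.
U+1DFA2: 4-byte form → F0 9D BE A2.
Concatenated (21 bytes): EE A6 8E EF 97 BA F0 93 89 98 F0 90 80 99 E2 97 9F F0 9D BE A2.

EE A6 8E EF 97 BA F0 93 89 98 F0 90 80 99 E2 97 9F F0 9D BE A2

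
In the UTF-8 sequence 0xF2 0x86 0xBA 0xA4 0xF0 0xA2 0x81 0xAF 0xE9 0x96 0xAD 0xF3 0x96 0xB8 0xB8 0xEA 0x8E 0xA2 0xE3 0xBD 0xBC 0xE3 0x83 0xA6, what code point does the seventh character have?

Offset 0: leading byte 0xF2 = 11110010 → 4-byte char #1 = F2 86 BA A4.
Offset 4: leading byte 0xF0 = 11110000 → 4-byte char #2 = F0 A2 81 AF.
Offset 8: leading byte 0xE9 = 11101001 → 3-byte char #3 = E9 96 AD.
Offset 11: leading byte 0xF3 = 11110011 → 4-byte char #4 = F3 96 B8 B8.
Offset 15: leading byte 0xEA = 11101010 → 3-byte char #5 = EA 8E A2.
Offset 18: leading byte 0xE3 = 11100011 → 3-byte char #6 = E3 BD BC.
Offset 21: leading byte 0xE3 = 11100011 → 3-byte char #7 = E3 83 A6.
Leading byte 0xE3 = 11100011 matches 1110xxxx → 3-byte sequence.
Byte 1: 0xE3 = 11100011, payload 0011 (4 bits).
Byte 2: 0x83 = 10000011 (10xxxxxx ✓), payload 000011.
Byte 3: 0xA6 = 10100110 (10xxxxxx ✓), payload 100110.
Concatenate: 0011000011100110 = 0x30E6 (16 bits → U+30E6).

U+30E6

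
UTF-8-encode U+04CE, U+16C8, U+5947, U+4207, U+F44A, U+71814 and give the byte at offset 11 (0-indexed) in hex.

U+04CE → 2-byte form D3 8E at offsets 0–1.
U+16C8 → 3-byte form E1 9B 88 at offsets 2–4.
U+5947 → 3-byte form E5 A5 87 at offsets 5–7.
U+4207 → 3-byte form E4 88 87 at offsets 8–10.
U+F44A → 3-byte form EF 91 8A at offsets 11–13.
Offset 11 falls in char 5's range; it's byte 1 of EF 91 8A = 0xEF.

0xEF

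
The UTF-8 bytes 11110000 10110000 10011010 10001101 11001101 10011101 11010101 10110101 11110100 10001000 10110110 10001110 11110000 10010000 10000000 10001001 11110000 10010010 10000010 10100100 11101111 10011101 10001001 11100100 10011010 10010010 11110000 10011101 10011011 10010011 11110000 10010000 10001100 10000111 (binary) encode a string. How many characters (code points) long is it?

10

Byte at offset 0: 0xF0 = 11110000 → 4-byte char (#1). Advance 4.
Byte at offset 4: 0xCD = 11001101 → 2-byte char (#2). Advance 2.
Byte at offset 6: 0xD5 = 11010101 → 2-byte char (#3). Advance 2.
Byte at offset 8: 0xF4 = 11110100 → 4-byte char (#4). Advance 4.
Byte at offset 12: 0xF0 = 11110000 → 4-byte char (#5). Advance 4.
Byte at offset 16: 0xF0 = 11110000 → 4-byte char (#6). Advance 4.
Byte at offset 20: 0xEF = 11101111 → 3-byte char (#7). Advance 3.
Byte at offset 23: 0xE4 = 11100100 → 3-byte char (#8). Advance 3.
Byte at offset 26: 0xF0 = 11110000 → 4-byte char (#9). Advance 4.
Byte at offset 30: 0xF0 = 11110000 → 4-byte char (#10). Advance 4.
Reached end at offset 34 after 10 code points.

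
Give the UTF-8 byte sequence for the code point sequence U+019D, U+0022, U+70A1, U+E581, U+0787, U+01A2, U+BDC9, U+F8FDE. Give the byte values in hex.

U+019D: 2-byte form → C6 9D.
U+0022: 1-byte form → 22.
U+70A1: 3-byte form → E7 82 A1.
U+E581: 3-byte form → EE 96 81.
U+0787: 2-byte form → DE 87.
U+01A2: 2-byte form → C6 A2.
U+BDC9: 3-byte form → EB B7 89.
U+F8FDE: 4-byte form → F3 B8 BF 9E.
Concatenated (20 bytes): C6 9D 22 E7 82 A1 EE 96 81 DE 87 C6 A2 EB B7 89 F3 B8 BF 9E.

C6 9D 22 E7 82 A1 EE 96 81 DE 87 C6 A2 EB B7 89 F3 B8 BF 9E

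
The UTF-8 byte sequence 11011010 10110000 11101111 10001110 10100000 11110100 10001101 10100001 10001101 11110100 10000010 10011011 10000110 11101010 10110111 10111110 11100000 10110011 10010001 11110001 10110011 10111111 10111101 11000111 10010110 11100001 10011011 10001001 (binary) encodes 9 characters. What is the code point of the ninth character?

Offset 0: leading byte 0xDA = 11011010 → 2-byte char #1 = DA B0.
Offset 2: leading byte 0xEF = 11101111 → 3-byte char #2 = EF 8E A0.
Offset 5: leading byte 0xF4 = 11110100 → 4-byte char #3 = F4 8D A1 8D.
Offset 9: leading byte 0xF4 = 11110100 → 4-byte char #4 = F4 82 9B 86.
Offset 13: leading byte 0xEA = 11101010 → 3-byte char #5 = EA B7 BE.
Offset 16: leading byte 0xE0 = 11100000 → 3-byte char #6 = E0 B3 91.
Offset 19: leading byte 0xF1 = 11110001 → 4-byte char #7 = F1 B3 BF BD.
Offset 23: leading byte 0xC7 = 11000111 → 2-byte char #8 = C7 96.
Offset 25: leading byte 0xE1 = 11100001 → 3-byte char #9 = E1 9B 89.
Leading byte 0xE1 = 11100001 matches 1110xxxx → 3-byte sequence.
Byte 1: 0xE1 = 11100001, payload 0001 (4 bits).
Byte 2: 0x9B = 10011011 (10xxxxxx ✓), payload 011011.
Byte 3: 0x89 = 10001001 (10xxxxxx ✓), payload 001001.
Concatenate: 0001011011001001 = 0x16C9 (16 bits → U+16C9).

U+16C9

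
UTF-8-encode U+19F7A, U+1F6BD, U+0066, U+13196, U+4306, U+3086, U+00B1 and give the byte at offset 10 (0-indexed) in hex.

0x93

U+19F7A → 4-byte form F0 99 BD BA at offsets 0–3.
U+1F6BD → 4-byte form F0 9F 9A BD at offsets 4–7.
U+0066 → 1-byte form 66 at offsets 8–8.
U+13196 → 4-byte form F0 93 86 96 at offsets 9–12.
Offset 10 falls in char 4's range; it's byte 2 of F0 93 86 96 = 0x93.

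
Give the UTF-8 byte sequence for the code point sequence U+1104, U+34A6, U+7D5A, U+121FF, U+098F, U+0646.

E1 84 84 E3 92 A6 E7 B5 9A F0 92 87 BF E0 A6 8F D9 86

U+1104: 3-byte form → E1 84 84.
U+34A6: 3-byte form → E3 92 A6.
U+7D5A: 3-byte form → E7 B5 9A.
U+121FF: 4-byte form → F0 92 87 BF.
U+098F: 3-byte form → E0 A6 8F.
U+0646: 2-byte form → D9 86.
Concatenated (18 bytes): E1 84 84 E3 92 A6 E7 B5 9A F0 92 87 BF E0 A6 8F D9 86.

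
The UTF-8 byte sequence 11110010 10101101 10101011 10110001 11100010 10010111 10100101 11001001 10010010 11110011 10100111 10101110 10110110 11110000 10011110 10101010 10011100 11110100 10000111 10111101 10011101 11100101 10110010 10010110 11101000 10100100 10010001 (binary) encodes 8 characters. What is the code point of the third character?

U+0252

Offset 0: leading byte 0xF2 = 11110010 → 4-byte char #1 = F2 AD AB B1.
Offset 4: leading byte 0xE2 = 11100010 → 3-byte char #2 = E2 97 A5.
Offset 7: leading byte 0xC9 = 11001001 → 2-byte char #3 = C9 92.
Leading byte 0xC9 = 11001001 matches 110xxxxx → 2-byte sequence.
Byte 1: 0xC9 = 11001001, payload 01001 (5 bits).
Byte 2: 0x92 = 10010010 (10xxxxxx ✓), payload 010010.
Concatenate: 01001010010 = 0x252 (11 bits → U+0252).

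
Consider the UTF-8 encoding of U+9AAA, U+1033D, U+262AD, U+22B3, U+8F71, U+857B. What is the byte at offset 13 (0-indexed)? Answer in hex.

0xB3

U+9AAA → 3-byte form E9 AA AA at offsets 0–2.
U+1033D → 4-byte form F0 90 8C BD at offsets 3–6.
U+262AD → 4-byte form F0 A6 8A AD at offsets 7–10.
U+22B3 → 3-byte form E2 8A B3 at offsets 11–13.
Offset 13 falls in char 4's range; it's byte 3 of E2 8A B3 = 0xB3.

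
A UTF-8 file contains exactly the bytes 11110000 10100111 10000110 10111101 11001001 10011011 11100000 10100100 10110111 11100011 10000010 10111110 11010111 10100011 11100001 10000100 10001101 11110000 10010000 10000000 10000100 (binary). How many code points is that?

Byte at offset 0: 0xF0 = 11110000 → 4-byte char (#1). Advance 4.
Byte at offset 4: 0xC9 = 11001001 → 2-byte char (#2). Advance 2.
Byte at offset 6: 0xE0 = 11100000 → 3-byte char (#3). Advance 3.
Byte at offset 9: 0xE3 = 11100011 → 3-byte char (#4). Advance 3.
Byte at offset 12: 0xD7 = 11010111 → 2-byte char (#5). Advance 2.
Byte at offset 14: 0xE1 = 11100001 → 3-byte char (#6). Advance 3.
Byte at offset 17: 0xF0 = 11110000 → 4-byte char (#7). Advance 4.
Reached end at offset 21 after 7 code points.

7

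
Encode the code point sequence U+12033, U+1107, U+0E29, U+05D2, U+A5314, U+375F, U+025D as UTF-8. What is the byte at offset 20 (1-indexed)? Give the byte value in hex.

1-indexed offset 20 is 0-indexed offset 19.
U+12033 → 4-byte form F0 92 80 B3 at offsets 0–3.
U+1107 → 3-byte form E1 84 87 at offsets 4–6.
U+0E29 → 3-byte form E0 B8 A9 at offsets 7–9.
U+05D2 → 2-byte form D7 92 at offsets 10–11.
U+A5314 → 4-byte form F2 A5 8C 94 at offsets 12–15.
U+375F → 3-byte form E3 9D 9F at offsets 16–18.
U+025D → 2-byte form C9 9D at offsets 19–20.
Offset 19 falls in char 7's range; it's byte 1 of C9 9D = 0xC9.

0xC9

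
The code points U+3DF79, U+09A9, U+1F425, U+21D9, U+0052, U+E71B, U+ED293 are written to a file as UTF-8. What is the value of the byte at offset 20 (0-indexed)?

0x8A

U+3DF79 → 4-byte form F0 BD BD B9 at offsets 0–3.
U+09A9 → 3-byte form E0 A6 A9 at offsets 4–6.
U+1F425 → 4-byte form F0 9F 90 A5 at offsets 7–10.
U+21D9 → 3-byte form E2 87 99 at offsets 11–13.
U+0052 → 1-byte form 52 at offsets 14–14.
U+E71B → 3-byte form EE 9C 9B at offsets 15–17.
U+ED293 → 4-byte form F3 AD 8A 93 at offsets 18–21.
Offset 20 falls in char 7's range; it's byte 3 of F3 AD 8A 93 = 0x8A.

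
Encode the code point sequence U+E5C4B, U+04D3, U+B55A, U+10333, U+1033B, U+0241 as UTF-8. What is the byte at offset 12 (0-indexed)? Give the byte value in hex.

0xB3

U+E5C4B → 4-byte form F3 A5 B1 8B at offsets 0–3.
U+04D3 → 2-byte form D3 93 at offsets 4–5.
U+B55A → 3-byte form EB 95 9A at offsets 6–8.
U+10333 → 4-byte form F0 90 8C B3 at offsets 9–12.
Offset 12 falls in char 4's range; it's byte 4 of F0 90 8C B3 = 0xB3.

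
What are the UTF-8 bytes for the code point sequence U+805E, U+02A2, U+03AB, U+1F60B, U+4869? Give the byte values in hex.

E8 81 9E CA A2 CE AB F0 9F 98 8B E4 A1 A9

U+805E: 3-byte form → E8 81 9E.
U+02A2: 2-byte form → CA A2.
U+03AB: 2-byte form → CE AB.
U+1F60B: 4-byte form → F0 9F 98 8B.
U+4869: 3-byte form → E4 A1 A9.
Concatenated (14 bytes): E8 81 9E CA A2 CE AB F0 9F 98 8B E4 A1 A9.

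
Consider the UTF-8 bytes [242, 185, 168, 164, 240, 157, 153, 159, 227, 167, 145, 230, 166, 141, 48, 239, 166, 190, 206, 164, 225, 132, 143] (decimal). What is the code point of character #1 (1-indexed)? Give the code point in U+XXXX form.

U+B9A24

Offset 0: leading byte 0xF2 = 11110010 → 4-byte char #1 = F2 B9 A8 A4.
Leading byte 0xF2 = 11110010 matches 11110xxx → 4-byte sequence.
Byte 1: 0xF2 = 11110010, payload 010 (3 bits).
Byte 2: 0xB9 = 10111001 (10xxxxxx ✓), payload 111001.
Byte 3: 0xA8 = 10101000 (10xxxxxx ✓), payload 101000.
Byte 4: 0xA4 = 10100100 (10xxxxxx ✓), payload 100100.
Concatenate: 010111001101000100100 = 0xB9A24 (21 bits → U+B9A24).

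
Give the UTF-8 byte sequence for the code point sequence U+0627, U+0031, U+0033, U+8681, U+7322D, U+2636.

D8 A7 31 33 E8 9A 81 F1 B3 88 AD E2 98 B6

U+0627: 2-byte form → D8 A7.
U+0031: 1-byte form → 31.
U+0033: 1-byte form → 33.
U+8681: 3-byte form → E8 9A 81.
U+7322D: 4-byte form → F1 B3 88 AD.
U+2636: 3-byte form → E2 98 B6.
Concatenated (14 bytes): D8 A7 31 33 E8 9A 81 F1 B3 88 AD E2 98 B6.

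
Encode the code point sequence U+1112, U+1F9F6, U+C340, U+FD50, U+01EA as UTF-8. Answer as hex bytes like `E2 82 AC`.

U+1112: 3-byte form → E1 84 92.
U+1F9F6: 4-byte form → F0 9F A7 B6.
U+C340: 3-byte form → EC 8D 80.
U+FD50: 3-byte form → EF B5 90.
U+01EA: 2-byte form → C7 AA.
Concatenated (15 bytes): E1 84 92 F0 9F A7 B6 EC 8D 80 EF B5 90 C7 AA.

E1 84 92 F0 9F A7 B6 EC 8D 80 EF B5 90 C7 AA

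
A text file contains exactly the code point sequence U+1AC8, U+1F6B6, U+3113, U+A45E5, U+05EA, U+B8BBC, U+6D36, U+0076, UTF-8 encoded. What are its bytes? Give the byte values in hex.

E1 AB 88 F0 9F 9A B6 E3 84 93 F2 A4 97 A5 D7 AA F2 B8 AE BC E6 B4 B6 76

U+1AC8: 3-byte form → E1 AB 88.
U+1F6B6: 4-byte form → F0 9F 9A B6.
U+3113: 3-byte form → E3 84 93.
U+A45E5: 4-byte form → F2 A4 97 A5.
U+05EA: 2-byte form → D7 AA.
U+B8BBC: 4-byte form → F2 B8 AE BC.
U+6D36: 3-byte form → E6 B4 B6.
U+0076: 1-byte form → 76.
Concatenated (24 bytes): E1 AB 88 F0 9F 9A B6 E3 84 93 F2 A4 97 A5 D7 AA F2 B8 AE BC E6 B4 B6 76.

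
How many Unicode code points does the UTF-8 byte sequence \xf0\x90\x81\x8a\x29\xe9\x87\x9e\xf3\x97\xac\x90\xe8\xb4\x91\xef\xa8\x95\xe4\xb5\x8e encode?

Byte at offset 0: 0xF0 = 11110000 → 4-byte char (#1). Advance 4.
Byte at offset 4: 0x29 = 00101001 → 1-byte char (#2). Advance 1.
Byte at offset 5: 0xE9 = 11101001 → 3-byte char (#3). Advance 3.
Byte at offset 8: 0xF3 = 11110011 → 4-byte char (#4). Advance 4.
Byte at offset 12: 0xE8 = 11101000 → 3-byte char (#5). Advance 3.
Byte at offset 15: 0xEF = 11101111 → 3-byte char (#6). Advance 3.
Byte at offset 18: 0xE4 = 11100100 → 3-byte char (#7). Advance 3.
Reached end at offset 21 after 7 code points.

7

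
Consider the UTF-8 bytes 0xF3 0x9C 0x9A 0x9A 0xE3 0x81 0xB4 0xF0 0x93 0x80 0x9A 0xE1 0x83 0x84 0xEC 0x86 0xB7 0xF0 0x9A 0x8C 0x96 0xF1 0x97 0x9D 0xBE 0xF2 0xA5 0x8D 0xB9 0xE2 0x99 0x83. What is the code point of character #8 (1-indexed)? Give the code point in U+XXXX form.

U+A5379

Offset 0: leading byte 0xF3 = 11110011 → 4-byte char #1 = F3 9C 9A 9A.
Offset 4: leading byte 0xE3 = 11100011 → 3-byte char #2 = E3 81 B4.
Offset 7: leading byte 0xF0 = 11110000 → 4-byte char #3 = F0 93 80 9A.
Offset 11: leading byte 0xE1 = 11100001 → 3-byte char #4 = E1 83 84.
Offset 14: leading byte 0xEC = 11101100 → 3-byte char #5 = EC 86 B7.
Offset 17: leading byte 0xF0 = 11110000 → 4-byte char #6 = F0 9A 8C 96.
Offset 21: leading byte 0xF1 = 11110001 → 4-byte char #7 = F1 97 9D BE.
Offset 25: leading byte 0xF2 = 11110010 → 4-byte char #8 = F2 A5 8D B9.
Leading byte 0xF2 = 11110010 matches 11110xxx → 4-byte sequence.
Byte 1: 0xF2 = 11110010, payload 010 (3 bits).
Byte 2: 0xA5 = 10100101 (10xxxxxx ✓), payload 100101.
Byte 3: 0x8D = 10001101 (10xxxxxx ✓), payload 001101.
Byte 4: 0xB9 = 10111001 (10xxxxxx ✓), payload 111001.
Concatenate: 010100101001101111001 = 0xA5379 (21 bits → U+A5379).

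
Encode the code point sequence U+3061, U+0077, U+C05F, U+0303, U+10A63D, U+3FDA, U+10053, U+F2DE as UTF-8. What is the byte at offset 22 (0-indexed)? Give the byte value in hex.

U+3061 → 3-byte form E3 81 A1 at offsets 0–2.
U+0077 → 1-byte form 77 at offsets 3–3.
U+C05F → 3-byte form EC 81 9F at offsets 4–6.
U+0303 → 2-byte form CC 83 at offsets 7–8.
U+10A63D → 4-byte form F4 8A 98 BD at offsets 9–12.
U+3FDA → 3-byte form E3 BF 9A at offsets 13–15.
U+10053 → 4-byte form F0 90 81 93 at offsets 16–19.
U+F2DE → 3-byte form EF 8B 9E at offsets 20–22.
Offset 22 falls in char 8's range; it's byte 3 of EF 8B 9E = 0x9E.

0x9E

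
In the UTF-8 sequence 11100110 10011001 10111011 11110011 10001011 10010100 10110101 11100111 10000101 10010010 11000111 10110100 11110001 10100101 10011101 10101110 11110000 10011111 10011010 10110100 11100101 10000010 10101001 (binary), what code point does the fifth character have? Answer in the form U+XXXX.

U+6576E

Offset 0: leading byte 0xE6 = 11100110 → 3-byte char #1 = E6 99 BB.
Offset 3: leading byte 0xF3 = 11110011 → 4-byte char #2 = F3 8B 94 B5.
Offset 7: leading byte 0xE7 = 11100111 → 3-byte char #3 = E7 85 92.
Offset 10: leading byte 0xC7 = 11000111 → 2-byte char #4 = C7 B4.
Offset 12: leading byte 0xF1 = 11110001 → 4-byte char #5 = F1 A5 9D AE.
Leading byte 0xF1 = 11110001 matches 11110xxx → 4-byte sequence.
Byte 1: 0xF1 = 11110001, payload 001 (3 bits).
Byte 2: 0xA5 = 10100101 (10xxxxxx ✓), payload 100101.
Byte 3: 0x9D = 10011101 (10xxxxxx ✓), payload 011101.
Byte 4: 0xAE = 10101110 (10xxxxxx ✓), payload 101110.
Concatenate: 001100101011101101110 = 0x6576E (21 bits → U+6576E).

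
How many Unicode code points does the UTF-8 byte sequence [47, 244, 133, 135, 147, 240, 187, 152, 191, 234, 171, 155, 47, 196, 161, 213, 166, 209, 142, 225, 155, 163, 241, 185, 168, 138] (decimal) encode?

Byte at offset 0: 0x2F = 00101111 → 1-byte char (#1). Advance 1.
Byte at offset 1: 0xF4 = 11110100 → 4-byte char (#2). Advance 4.
Byte at offset 5: 0xF0 = 11110000 → 4-byte char (#3). Advance 4.
Byte at offset 9: 0xEA = 11101010 → 3-byte char (#4). Advance 3.
Byte at offset 12: 0x2F = 00101111 → 1-byte char (#5). Advance 1.
Byte at offset 13: 0xC4 = 11000100 → 2-byte char (#6). Advance 2.
Byte at offset 15: 0xD5 = 11010101 → 2-byte char (#7). Advance 2.
Byte at offset 17: 0xD1 = 11010001 → 2-byte char (#8). Advance 2.
Byte at offset 19: 0xE1 = 11100001 → 3-byte char (#9). Advance 3.
Byte at offset 22: 0xF1 = 11110001 → 4-byte char (#10). Advance 4.
Reached end at offset 26 after 10 code points.

10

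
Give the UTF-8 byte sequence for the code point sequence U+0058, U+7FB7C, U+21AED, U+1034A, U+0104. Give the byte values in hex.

U+0058: 1-byte form → 58.
U+7FB7C: 4-byte form → F1 BF AD BC.
U+21AED: 4-byte form → F0 A1 AB AD.
U+1034A: 4-byte form → F0 90 8D 8A.
U+0104: 2-byte form → C4 84.
Concatenated (15 bytes): 58 F1 BF AD BC F0 A1 AB AD F0 90 8D 8A C4 84.

58 F1 BF AD BC F0 A1 AB AD F0 90 8D 8A C4 84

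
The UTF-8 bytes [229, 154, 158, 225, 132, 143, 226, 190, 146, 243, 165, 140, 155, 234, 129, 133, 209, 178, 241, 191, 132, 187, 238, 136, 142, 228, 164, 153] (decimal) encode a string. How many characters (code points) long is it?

9

Byte at offset 0: 0xE5 = 11100101 → 3-byte char (#1). Advance 3.
Byte at offset 3: 0xE1 = 11100001 → 3-byte char (#2). Advance 3.
Byte at offset 6: 0xE2 = 11100010 → 3-byte char (#3). Advance 3.
Byte at offset 9: 0xF3 = 11110011 → 4-byte char (#4). Advance 4.
Byte at offset 13: 0xEA = 11101010 → 3-byte char (#5). Advance 3.
Byte at offset 16: 0xD1 = 11010001 → 2-byte char (#6). Advance 2.
Byte at offset 18: 0xF1 = 11110001 → 4-byte char (#7). Advance 4.
Byte at offset 22: 0xEE = 11101110 → 3-byte char (#8). Advance 3.
Byte at offset 25: 0xE4 = 11100100 → 3-byte char (#9). Advance 3.
Reached end at offset 28 after 9 code points.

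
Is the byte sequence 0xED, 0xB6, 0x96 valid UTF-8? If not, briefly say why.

Structurally a 3-byte sequence; payload = 0xDD96.
But 0xDD96 is in U+D800–U+DFFF, the surrogate range. Surrogates are not Unicode scalar values and are forbidden in UTF-8.

invalid (encodes a surrogate (U+D800–U+DFFF))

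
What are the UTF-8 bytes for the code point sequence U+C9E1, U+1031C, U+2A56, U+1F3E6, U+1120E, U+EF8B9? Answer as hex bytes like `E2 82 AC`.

EC A7 A1 F0 90 8C 9C E2 A9 96 F0 9F 8F A6 F0 91 88 8E F3 AF A2 B9

U+C9E1: 3-byte form → EC A7 A1.
U+1031C: 4-byte form → F0 90 8C 9C.
U+2A56: 3-byte form → E2 A9 96.
U+1F3E6: 4-byte form → F0 9F 8F A6.
U+1120E: 4-byte form → F0 91 88 8E.
U+EF8B9: 4-byte form → F3 AF A2 B9.
Concatenated (22 bytes): EC A7 A1 F0 90 8C 9C E2 A9 96 F0 9F 8F A6 F0 91 88 8E F3 AF A2 B9.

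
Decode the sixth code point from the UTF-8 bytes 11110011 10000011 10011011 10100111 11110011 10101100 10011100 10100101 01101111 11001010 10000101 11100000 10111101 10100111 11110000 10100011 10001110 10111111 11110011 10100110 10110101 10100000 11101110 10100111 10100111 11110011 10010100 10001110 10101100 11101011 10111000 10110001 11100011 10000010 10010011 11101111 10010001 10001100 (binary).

Offset 0: leading byte 0xF3 = 11110011 → 4-byte char #1 = F3 83 9B A7.
Offset 4: leading byte 0xF3 = 11110011 → 4-byte char #2 = F3 AC 9C A5.
Offset 8: leading byte 0x6F = 01101111 → 1-byte char #3 = 6F.
Offset 9: leading byte 0xCA = 11001010 → 2-byte char #4 = CA 85.
Offset 11: leading byte 0xE0 = 11100000 → 3-byte char #5 = E0 BD A7.
Offset 14: leading byte 0xF0 = 11110000 → 4-byte char #6 = F0 A3 8E BF.
Leading byte 0xF0 = 11110000 matches 11110xxx → 4-byte sequence.
Byte 1: 0xF0 = 11110000, payload 000 (3 bits).
Byte 2: 0xA3 = 10100011 (10xxxxxx ✓), payload 100011.
Byte 3: 0x8E = 10001110 (10xxxxxx ✓), payload 001110.
Byte 4: 0xBF = 10111111 (10xxxxxx ✓), payload 111111.
Concatenate: 000100011001110111111 = 0x233BF (21 bits → U+233BF).

U+233BF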